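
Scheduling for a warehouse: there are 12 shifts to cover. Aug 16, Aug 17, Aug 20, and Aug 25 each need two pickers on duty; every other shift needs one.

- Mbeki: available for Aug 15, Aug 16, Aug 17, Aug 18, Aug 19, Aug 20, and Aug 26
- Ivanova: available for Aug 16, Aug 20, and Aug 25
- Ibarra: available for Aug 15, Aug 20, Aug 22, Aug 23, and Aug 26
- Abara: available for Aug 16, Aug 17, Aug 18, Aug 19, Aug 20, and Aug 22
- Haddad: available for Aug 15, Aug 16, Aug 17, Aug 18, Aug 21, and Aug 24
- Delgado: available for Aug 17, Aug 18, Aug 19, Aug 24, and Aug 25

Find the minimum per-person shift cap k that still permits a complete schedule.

3

With 6 pickers and 16 worker-slots to fill, someone must work at least ⌈16/6⌉ = 3 shifts, so k ≥ 3.
k = 3 works: Aug 15→Mbeki, Aug 16→Ivanova+Abara, Aug 17→Abara+Haddad, Aug 18→Abara, Aug 19→Mbeki, Aug 20→Ivanova+Ibarra, Aug 21→Haddad, Aug 22→Ibarra, Aug 23→Ibarra, Aug 24→Haddad, Aug 25→Ivanova+Delgado, Aug 26→Mbeki.
Loads: Mbeki 3, Ivanova 3, Ibarra 3, Abara 3, Haddad 3, Delgado 1 — all ≤ 3.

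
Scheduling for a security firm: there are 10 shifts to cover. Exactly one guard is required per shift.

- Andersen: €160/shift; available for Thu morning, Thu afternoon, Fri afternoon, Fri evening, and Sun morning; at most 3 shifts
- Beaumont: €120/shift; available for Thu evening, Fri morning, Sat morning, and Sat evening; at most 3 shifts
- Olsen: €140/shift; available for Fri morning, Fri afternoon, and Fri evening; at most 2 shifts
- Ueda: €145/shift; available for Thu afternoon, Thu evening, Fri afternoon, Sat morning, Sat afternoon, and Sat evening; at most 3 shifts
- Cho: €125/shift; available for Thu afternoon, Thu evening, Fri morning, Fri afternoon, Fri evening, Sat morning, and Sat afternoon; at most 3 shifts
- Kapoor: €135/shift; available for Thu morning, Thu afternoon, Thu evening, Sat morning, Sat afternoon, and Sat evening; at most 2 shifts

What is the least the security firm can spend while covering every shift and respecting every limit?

Sun morning can only be covered by Andersen, so that assignment is forced.
Picking the cheapest available guard for each shift independently would cost €1275, but that ignores the shift limits.
An optimal schedule: Thu morning→Kapoor, Thu afternoon→Cho, Thu evening→Beaumont, Fri morning→Beaumont, Fri afternoon→Olsen, Fri evening→Cho, Sat morning→Kapoor, Sat afternoon→Cho, Sat evening→Beaumont, Sun morning→Andersen.
Total: 135 + 125 + 120 + 120 + 140 + 125 + 135 + 125 + 120 + 160 = €1305.

€1305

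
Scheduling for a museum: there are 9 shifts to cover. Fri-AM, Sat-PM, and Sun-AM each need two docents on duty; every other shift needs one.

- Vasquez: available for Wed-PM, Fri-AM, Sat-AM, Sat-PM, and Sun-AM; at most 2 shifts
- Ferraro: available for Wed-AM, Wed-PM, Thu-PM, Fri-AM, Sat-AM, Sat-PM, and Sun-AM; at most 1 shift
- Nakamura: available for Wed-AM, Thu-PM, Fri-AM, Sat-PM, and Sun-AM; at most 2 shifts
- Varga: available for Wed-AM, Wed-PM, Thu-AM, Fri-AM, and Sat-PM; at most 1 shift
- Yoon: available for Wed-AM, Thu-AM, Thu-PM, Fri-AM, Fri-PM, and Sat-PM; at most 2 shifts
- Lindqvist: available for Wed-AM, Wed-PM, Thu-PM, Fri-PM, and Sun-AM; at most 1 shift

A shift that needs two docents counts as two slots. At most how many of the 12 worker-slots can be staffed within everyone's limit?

Total capacity across all docents is 2+1+2+1+2+1 = 9, and 12 slots are needed, so at most 9 can be filled.
An assignment achieving 9: Wed-AM→Nakamura, Wed-PM→Vasquez, Thu-AM→Varga, Thu-PM→Ferraro, Fri-AM→Yoon, Fri-PM→Yoon, Sat-AM→Vasquez, Sun-AM→Nakamura+Lindqvist.
Loads: Vasquez 2/2, Ferraro 1/1, Nakamura 2/2, Varga 1/1, Yoon 2/2, Lindqvist 1/1.

9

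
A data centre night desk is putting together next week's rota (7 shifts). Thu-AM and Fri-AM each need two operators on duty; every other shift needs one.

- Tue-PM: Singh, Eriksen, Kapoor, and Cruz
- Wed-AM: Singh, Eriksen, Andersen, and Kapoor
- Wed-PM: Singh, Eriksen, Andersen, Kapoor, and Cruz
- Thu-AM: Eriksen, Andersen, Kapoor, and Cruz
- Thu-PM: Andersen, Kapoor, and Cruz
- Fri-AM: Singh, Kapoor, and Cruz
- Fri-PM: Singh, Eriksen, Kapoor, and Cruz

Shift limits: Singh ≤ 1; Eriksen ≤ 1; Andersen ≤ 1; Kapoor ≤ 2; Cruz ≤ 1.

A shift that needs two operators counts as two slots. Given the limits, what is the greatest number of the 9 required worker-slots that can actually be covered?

Total capacity across all operators is 1+1+1+2+1 = 6, and 9 slots are needed, so at most 6 can be filled.
An assignment achieving 6: Tue-PM→Eriksen, Wed-AM→Kapoor, Thu-AM→Cruz, Thu-PM→Andersen, Fri-AM→Singh+Kapoor.
Loads: Singh 1/1, Eriksen 1/1, Andersen 1/1, Kapoor 2/2, Cruz 1/1.

6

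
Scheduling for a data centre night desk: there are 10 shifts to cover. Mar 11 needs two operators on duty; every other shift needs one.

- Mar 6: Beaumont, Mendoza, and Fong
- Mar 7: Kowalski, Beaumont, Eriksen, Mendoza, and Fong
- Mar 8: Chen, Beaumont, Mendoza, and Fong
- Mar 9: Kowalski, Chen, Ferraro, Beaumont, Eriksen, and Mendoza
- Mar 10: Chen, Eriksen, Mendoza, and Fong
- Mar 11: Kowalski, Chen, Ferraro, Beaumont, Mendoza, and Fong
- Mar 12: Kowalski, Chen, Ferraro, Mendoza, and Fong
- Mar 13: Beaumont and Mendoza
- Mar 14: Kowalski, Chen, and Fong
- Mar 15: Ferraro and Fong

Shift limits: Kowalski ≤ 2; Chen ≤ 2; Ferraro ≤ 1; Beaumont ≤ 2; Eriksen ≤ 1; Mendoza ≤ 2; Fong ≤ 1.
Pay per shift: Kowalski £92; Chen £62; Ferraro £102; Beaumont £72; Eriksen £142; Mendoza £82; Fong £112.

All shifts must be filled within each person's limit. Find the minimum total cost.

Picking the cheapest available operator for each shift independently would cost £762, but that ignores the shift limits.
An optimal schedule: Mar 6→Beaumont, Mar 7→Kowalski, Mar 8→Chen, Mar 9→Eriksen, Mar 10→Chen, Mar 11→Mendoza+Fong, Mar 12→Mendoza, Mar 13→Beaumont, Mar 14→Kowalski, Mar 15→Ferraro.
Total: 72 + 92 + 62 + 142 + 62 + 82 + 112 + 82 + 72 + 92 + 102 = £972.

£972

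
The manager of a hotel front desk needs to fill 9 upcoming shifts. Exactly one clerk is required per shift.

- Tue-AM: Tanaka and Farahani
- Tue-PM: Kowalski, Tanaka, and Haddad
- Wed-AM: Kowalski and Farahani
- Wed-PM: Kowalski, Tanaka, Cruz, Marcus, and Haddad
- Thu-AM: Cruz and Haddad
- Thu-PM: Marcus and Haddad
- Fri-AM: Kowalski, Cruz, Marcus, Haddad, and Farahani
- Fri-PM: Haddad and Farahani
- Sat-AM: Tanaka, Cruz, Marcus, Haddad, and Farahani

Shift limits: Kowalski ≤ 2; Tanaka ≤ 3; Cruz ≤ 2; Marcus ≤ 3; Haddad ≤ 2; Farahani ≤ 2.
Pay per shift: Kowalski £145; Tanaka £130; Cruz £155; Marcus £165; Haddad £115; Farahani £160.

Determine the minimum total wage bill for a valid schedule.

£1220

Picking the cheapest available clerk for each shift independently would cost £1080, but that ignores the shift limits.
An optimal schedule: Tue-AM→Tanaka, Tue-PM→Tanaka, Wed-AM→Kowalski, Wed-PM→Tanaka, Thu-AM→Cruz, Thu-PM→Haddad, Fri-AM→Kowalski, Fri-PM→Haddad, Sat-AM→Cruz.
Total: 130 + 130 + 145 + 130 + 155 + 115 + 145 + 115 + 155 = £1220.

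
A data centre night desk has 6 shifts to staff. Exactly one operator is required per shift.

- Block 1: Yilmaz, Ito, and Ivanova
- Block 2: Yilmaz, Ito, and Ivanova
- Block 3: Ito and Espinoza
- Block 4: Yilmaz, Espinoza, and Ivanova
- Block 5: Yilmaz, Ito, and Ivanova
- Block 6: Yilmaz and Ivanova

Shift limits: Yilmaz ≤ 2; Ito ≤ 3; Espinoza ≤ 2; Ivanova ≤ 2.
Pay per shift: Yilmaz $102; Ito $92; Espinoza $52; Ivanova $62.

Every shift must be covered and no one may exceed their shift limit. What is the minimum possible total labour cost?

$412

Picking the cheapest available operator for each shift independently would cost $352, but that ignores the shift limits.
An optimal schedule: Block 1→Ivanova, Block 2→Ito, Block 3→Espinoza, Block 4→Espinoza, Block 5→Ito, Block 6→Ivanova.
Total: 62 + 92 + 52 + 52 + 92 + 62 = $412.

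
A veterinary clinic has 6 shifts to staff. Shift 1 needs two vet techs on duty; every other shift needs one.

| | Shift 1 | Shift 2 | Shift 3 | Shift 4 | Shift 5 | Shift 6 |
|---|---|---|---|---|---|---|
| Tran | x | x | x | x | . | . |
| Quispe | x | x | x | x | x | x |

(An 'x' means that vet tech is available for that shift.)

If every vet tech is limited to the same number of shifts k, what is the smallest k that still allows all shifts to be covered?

4

With 2 vet techs and 7 worker-slots to fill, someone must work at least ⌈7/2⌉ = 4 shifts, so k ≥ 4.
k = 4 works: Shift 1→Tran+Quispe, Shift 2→Tran, Shift 3→Tran, Shift 4→Tran, Shift 5→Quispe, Shift 6→Quispe.
Loads: Tran 4, Quispe 3 — all ≤ 4.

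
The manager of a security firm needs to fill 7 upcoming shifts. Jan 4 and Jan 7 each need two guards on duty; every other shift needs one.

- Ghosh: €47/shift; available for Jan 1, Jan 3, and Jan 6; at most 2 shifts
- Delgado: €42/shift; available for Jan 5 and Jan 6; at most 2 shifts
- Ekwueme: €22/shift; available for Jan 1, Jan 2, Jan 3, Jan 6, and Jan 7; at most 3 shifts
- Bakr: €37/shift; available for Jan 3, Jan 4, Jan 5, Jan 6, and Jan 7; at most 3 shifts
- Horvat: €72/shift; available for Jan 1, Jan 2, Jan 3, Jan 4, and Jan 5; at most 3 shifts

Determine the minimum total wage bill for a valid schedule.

Jan 4 can only be covered by Bakr and Horvat, so that assignment is forced.
Jan 7 can only be covered by Ekwueme and Bakr, so that assignment is forced.
Picking the cheapest available guard for each shift independently would cost €293, but that ignores the shift limits.
An optimal schedule: Jan 1→Ekwueme, Jan 2→Ekwueme, Jan 3→Bakr, Jan 4→Bakr+Horvat, Jan 5→Delgado, Jan 6→Delgado, Jan 7→Ekwueme+Bakr.
Total: 22 + 22 + 37 + 37 + 72 + 42 + 42 + 22 + 37 = €333.

€333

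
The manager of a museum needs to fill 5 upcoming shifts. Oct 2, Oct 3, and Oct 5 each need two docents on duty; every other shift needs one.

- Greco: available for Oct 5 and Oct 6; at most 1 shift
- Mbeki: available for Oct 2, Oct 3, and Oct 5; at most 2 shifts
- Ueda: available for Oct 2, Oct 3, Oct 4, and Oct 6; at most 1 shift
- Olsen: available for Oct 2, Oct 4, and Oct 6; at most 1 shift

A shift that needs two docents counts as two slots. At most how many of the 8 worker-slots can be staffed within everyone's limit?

5

Total capacity across all docents is 1+2+1+1 = 5, and 8 slots are needed, so at most 5 can be filled.
An assignment achieving 5: Oct 3→Mbeki+Ueda, Oct 4→Olsen, Oct 5→Greco+Mbeki.
Loads: Greco 1/1, Mbeki 2/2, Ueda 1/1, Olsen 1/1.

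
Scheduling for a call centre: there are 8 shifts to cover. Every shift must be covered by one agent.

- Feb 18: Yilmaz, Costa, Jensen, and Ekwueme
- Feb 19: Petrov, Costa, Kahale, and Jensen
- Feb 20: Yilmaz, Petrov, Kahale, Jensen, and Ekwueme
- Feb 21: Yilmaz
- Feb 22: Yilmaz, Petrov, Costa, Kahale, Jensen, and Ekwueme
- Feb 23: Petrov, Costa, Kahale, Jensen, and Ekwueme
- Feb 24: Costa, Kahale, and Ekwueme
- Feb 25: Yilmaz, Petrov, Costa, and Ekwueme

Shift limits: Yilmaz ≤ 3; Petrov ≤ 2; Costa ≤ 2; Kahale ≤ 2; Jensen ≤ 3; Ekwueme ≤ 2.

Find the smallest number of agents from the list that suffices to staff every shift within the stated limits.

8 slots to fill and no one can take more than 3, so at least ⌈8/3⌉ = 3 agents are needed.
Yilmaz, Costa, and Jensen alone can cover everything: Feb 18→Jensen, Feb 19→Costa, Feb 20→Yilmaz, Feb 21→Yilmaz, Feb 22→Jensen, Feb 23→Jensen, Feb 24→Costa, Feb 25→Yilmaz.

3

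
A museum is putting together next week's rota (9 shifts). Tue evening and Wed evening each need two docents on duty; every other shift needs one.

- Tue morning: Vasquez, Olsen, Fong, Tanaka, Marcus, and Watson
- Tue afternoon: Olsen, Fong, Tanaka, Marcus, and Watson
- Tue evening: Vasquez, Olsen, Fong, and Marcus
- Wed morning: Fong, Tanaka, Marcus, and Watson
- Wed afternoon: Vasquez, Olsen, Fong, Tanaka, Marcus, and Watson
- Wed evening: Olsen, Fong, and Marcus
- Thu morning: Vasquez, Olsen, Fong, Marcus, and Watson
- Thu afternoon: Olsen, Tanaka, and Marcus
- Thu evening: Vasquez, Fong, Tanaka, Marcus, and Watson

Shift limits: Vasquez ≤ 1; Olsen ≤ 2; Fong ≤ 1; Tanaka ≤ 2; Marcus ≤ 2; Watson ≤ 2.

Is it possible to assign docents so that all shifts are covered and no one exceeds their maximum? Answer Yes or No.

No

Total capacity is 1+2+1+2+2+2 = 10 but 11 worker-slots are needed — infeasible.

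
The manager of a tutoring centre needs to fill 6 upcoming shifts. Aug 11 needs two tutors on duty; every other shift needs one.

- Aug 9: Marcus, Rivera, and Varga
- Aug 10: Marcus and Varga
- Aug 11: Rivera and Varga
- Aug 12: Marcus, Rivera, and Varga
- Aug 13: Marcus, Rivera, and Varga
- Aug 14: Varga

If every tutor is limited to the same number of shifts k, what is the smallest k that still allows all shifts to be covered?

3

With 3 tutors and 7 worker-slots to fill, someone must work at least ⌈7/3⌉ = 3 shifts, so k ≥ 3.
k = 3 works: Aug 9→Marcus, Aug 10→Marcus, Aug 11→Rivera+Varga, Aug 12→Marcus, Aug 13→Rivera, Aug 14→Varga.
Loads: Marcus 3, Rivera 2, Varga 2 — all ≤ 3.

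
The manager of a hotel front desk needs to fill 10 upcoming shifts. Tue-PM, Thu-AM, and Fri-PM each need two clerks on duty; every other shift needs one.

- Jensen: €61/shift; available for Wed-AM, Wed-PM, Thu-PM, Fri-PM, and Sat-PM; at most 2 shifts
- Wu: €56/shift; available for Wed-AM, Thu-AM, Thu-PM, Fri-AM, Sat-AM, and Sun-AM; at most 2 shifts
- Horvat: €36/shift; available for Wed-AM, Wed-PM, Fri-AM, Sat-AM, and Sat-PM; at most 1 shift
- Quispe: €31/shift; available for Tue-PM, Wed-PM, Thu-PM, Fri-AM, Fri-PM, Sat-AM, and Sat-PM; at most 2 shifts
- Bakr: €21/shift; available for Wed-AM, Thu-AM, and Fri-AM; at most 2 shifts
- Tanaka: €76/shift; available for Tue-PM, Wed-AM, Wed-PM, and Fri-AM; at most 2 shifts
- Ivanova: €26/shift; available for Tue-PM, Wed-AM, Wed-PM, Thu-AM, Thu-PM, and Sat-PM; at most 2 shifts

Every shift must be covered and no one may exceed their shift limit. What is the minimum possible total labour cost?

€578

Fri-PM can only be covered by Jensen and Quispe, so that assignment is forced.
Sun-AM can only be covered by Wu, so that assignment is forced.
Picking the cheapest available clerk for each shift independently would cost €403, but that ignores the shift limits.
An optimal schedule: Tue-PM→Quispe+Tanaka, Wed-AM→Ivanova, Wed-PM→Tanaka, Thu-AM→Wu+Bakr, Thu-PM→Jensen, Fri-AM→Bakr, Fri-PM→Jensen+Quispe, Sat-AM→Horvat, Sat-PM→Ivanova, Sun-AM→Wu.
Total: 31 + 76 + 26 + 76 + 56 + 21 + 61 + 21 + 61 + 31 + 36 + 26 + 56 = €578.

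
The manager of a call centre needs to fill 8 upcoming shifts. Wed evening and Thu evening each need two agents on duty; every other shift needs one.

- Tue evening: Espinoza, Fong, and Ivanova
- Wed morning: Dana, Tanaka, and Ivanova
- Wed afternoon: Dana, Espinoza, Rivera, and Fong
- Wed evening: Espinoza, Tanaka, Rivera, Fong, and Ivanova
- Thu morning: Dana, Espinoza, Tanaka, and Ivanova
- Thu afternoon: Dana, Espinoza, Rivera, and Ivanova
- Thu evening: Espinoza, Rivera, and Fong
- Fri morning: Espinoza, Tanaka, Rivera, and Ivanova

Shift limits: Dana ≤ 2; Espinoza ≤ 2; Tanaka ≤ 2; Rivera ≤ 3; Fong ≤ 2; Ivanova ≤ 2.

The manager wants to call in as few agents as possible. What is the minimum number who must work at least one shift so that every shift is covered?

10 slots to fill and no one can take more than 3, so at least ⌈10/3⌉ = 4 agents are needed.
Any 4 agents together have capacity at most 3+2+2+2 = 9 < 10 slots, so 4 can never suffice.
Dana, Espinoza, Tanaka, Rivera, and Fong alone can cover everything: Tue evening→Espinoza, Wed morning→Dana, Wed afternoon→Rivera, Wed evening→Tanaka+Rivera, Thu morning→Dana, Thu afternoon→Espinoza, Thu evening→Rivera+Fong, Fri morning→Tanaka.

5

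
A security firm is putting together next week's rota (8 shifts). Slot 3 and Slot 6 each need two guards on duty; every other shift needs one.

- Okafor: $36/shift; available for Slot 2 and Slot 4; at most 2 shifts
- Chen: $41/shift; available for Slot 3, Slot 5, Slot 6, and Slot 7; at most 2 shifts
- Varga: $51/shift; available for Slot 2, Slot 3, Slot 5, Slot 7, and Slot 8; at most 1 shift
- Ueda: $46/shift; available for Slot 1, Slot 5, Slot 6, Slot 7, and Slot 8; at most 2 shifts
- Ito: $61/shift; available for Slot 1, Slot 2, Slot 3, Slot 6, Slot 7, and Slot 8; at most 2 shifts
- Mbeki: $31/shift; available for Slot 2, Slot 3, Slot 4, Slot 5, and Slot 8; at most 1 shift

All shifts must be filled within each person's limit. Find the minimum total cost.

Picking the cheapest available guard for each shift independently would cost $370, but that ignores the shift limits.
An optimal schedule: Slot 1→Ueda, Slot 2→Okafor, Slot 3→Ito+Mbeki, Slot 4→Okafor, Slot 5→Chen, Slot 6→Chen+Ueda, Slot 7→Varga, Slot 8→Ito.
Total: 46 + 36 + 61 + 31 + 36 + 41 + 41 + 46 + 51 + 61 = $450.

$450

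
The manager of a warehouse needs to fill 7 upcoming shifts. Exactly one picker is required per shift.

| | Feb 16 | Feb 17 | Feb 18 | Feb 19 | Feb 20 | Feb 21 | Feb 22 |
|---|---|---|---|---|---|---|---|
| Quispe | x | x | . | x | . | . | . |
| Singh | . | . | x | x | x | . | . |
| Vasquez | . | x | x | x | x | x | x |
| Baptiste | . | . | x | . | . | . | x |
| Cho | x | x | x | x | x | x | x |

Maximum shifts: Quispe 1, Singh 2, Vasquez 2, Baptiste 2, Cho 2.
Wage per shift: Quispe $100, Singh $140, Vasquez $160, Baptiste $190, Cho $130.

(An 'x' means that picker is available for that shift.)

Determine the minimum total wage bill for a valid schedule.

$960

Picking the cheapest available picker for each shift independently would cost $820, but that ignores the shift limits.
An optimal schedule: Feb 16→Quispe, Feb 17→Cho, Feb 18→Singh, Feb 19→Vasquez, Feb 20→Singh, Feb 21→Cho, Feb 22→Vasquez.
Total: 100 + 130 + 140 + 160 + 140 + 130 + 160 = $960.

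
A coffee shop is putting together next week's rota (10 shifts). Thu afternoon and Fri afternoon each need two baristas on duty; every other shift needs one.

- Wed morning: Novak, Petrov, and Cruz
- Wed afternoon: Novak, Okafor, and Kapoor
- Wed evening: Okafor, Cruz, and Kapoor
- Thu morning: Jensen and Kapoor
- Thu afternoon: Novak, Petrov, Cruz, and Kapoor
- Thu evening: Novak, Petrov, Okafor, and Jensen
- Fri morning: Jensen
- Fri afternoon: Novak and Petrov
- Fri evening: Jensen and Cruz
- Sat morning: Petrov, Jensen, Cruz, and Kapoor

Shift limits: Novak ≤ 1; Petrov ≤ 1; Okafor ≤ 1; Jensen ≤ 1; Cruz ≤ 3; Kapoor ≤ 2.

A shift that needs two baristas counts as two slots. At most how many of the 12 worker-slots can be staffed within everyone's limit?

Total capacity across all baristas is 1+1+1+1+3+2 = 9, and 12 slots are needed, so at most 9 can be filled.
An assignment achieving 9: Wed morning→Cruz, Wed afternoon→Okafor, Wed evening→Cruz, Thu morning→Kapoor, Thu afternoon→Kapoor, Fri morning→Jensen, Fri afternoon→Novak+Petrov, Fri evening→Cruz.
Loads: Novak 1/1, Petrov 1/1, Okafor 1/1, Jensen 1/1, Cruz 3/3, Kapoor 2/2.

9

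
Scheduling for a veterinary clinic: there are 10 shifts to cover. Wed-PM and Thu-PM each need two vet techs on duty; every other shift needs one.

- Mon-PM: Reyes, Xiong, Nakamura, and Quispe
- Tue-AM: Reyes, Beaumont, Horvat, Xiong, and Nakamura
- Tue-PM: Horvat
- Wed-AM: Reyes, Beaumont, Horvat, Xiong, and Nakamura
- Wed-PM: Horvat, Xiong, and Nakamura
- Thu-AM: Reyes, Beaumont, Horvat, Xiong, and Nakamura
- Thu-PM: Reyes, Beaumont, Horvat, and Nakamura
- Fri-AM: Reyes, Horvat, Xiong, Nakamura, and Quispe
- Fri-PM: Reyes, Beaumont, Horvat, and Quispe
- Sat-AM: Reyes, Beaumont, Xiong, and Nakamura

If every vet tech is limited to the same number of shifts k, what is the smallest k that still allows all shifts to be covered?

With 6 vet techs and 12 worker-slots to fill, someone must work at least ⌈12/6⌉ = 2 shifts, so k ≥ 2.
k = 2 works: Mon-PM→Reyes, Tue-AM→Beaumont, Tue-PM→Horvat, Wed-AM→Xiong, Wed-PM→Horvat+Xiong, Thu-AM→Nakamura, Thu-PM→Beaumont+Nakamura, Fri-AM→Quispe, Fri-PM→Quispe, Sat-AM→Reyes.
Loads: Reyes 2, Beaumont 2, Horvat 2, Xiong 2, Nakamura 2, Quispe 2 — all ≤ 2.

2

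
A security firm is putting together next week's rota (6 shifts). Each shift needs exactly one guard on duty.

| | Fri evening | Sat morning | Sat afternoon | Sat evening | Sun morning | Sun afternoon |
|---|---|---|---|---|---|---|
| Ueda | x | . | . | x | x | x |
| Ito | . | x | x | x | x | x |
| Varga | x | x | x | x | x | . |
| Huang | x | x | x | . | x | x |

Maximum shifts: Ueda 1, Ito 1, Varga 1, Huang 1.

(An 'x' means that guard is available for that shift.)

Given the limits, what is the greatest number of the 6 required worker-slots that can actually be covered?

4

Total capacity across all guards is 1+1+1+1 = 4, and 6 slots are needed, so at most 4 can be filled.
An assignment achieving 4: Fri evening→Ueda, Sat morning→Ito, Sat afternoon→Varga, Sun afternoon→Huang.
Loads: Ueda 1/1, Ito 1/1, Varga 1/1, Huang 1/1.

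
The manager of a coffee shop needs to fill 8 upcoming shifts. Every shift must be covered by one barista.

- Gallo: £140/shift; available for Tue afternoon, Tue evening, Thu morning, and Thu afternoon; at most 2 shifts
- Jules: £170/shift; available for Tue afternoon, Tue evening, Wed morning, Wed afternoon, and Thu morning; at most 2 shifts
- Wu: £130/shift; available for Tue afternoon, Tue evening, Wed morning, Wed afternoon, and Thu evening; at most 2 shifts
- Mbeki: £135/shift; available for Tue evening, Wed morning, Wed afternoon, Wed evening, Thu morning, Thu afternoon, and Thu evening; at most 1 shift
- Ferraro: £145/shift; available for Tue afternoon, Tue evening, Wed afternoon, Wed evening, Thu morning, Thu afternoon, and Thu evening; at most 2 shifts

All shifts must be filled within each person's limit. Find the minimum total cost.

Picking the cheapest available barista for each shift independently would cost £1055, but that ignores the shift limits.
An optimal schedule: Tue afternoon→Gallo, Tue evening→Jules, Wed morning→Wu, Wed afternoon→Ferraro, Wed evening→Mbeki, Thu morning→Ferraro, Thu afternoon→Gallo, Thu evening→Wu.
Total: 140 + 170 + 130 + 145 + 135 + 145 + 140 + 130 = £1135.

£1135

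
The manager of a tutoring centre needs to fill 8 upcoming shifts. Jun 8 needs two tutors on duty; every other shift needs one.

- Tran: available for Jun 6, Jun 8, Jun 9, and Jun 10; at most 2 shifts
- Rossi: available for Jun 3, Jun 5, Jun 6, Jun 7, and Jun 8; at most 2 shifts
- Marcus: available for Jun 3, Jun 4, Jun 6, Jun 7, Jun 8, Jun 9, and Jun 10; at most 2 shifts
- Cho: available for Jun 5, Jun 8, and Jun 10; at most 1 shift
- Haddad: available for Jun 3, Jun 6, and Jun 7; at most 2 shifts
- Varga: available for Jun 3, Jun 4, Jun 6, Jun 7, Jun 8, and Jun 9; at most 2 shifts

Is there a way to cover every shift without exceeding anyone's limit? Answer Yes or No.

One valid schedule: Jun 3→Rossi, Jun 4→Marcus, Jun 5→Rossi, Jun 6→Haddad, Jun 7→Marcus, Jun 8→Cho+Varga, Jun 9→Tran, Jun 10→Tran.
Loads: Tran 2/2, Rossi 2/2, Marcus 2/2, Cho 1/1, Haddad 1/2, Varga 1/2 — all within limits.

Yes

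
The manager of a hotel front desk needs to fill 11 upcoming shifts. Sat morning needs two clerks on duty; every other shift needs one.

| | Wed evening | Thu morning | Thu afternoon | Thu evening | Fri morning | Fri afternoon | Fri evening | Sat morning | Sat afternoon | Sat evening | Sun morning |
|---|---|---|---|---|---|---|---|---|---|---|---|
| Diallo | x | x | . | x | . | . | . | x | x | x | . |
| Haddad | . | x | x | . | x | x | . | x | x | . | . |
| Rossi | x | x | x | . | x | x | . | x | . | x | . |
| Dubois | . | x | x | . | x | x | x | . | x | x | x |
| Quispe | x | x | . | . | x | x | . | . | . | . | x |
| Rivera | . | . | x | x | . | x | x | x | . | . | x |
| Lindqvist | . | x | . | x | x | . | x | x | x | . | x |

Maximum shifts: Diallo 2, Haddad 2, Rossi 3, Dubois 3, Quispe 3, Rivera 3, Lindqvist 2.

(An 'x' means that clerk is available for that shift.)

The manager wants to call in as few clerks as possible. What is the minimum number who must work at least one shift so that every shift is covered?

12 slots to fill and no one can take more than 3, so at least ⌈12/3⌉ = 4 clerks are needed.
Rossi, Dubois, Quispe, and Rivera alone can cover everything: Wed evening→Rossi, Thu morning→Dubois, Thu afternoon→Rivera, Thu evening→Rivera, Fri morning→Quispe, Fri afternoon→Quispe, Fri evening→Dubois, Sat morning→Rossi+Rivera, Sat afternoon→Dubois, Sat evening→Rossi, Sun morning→Quispe.

4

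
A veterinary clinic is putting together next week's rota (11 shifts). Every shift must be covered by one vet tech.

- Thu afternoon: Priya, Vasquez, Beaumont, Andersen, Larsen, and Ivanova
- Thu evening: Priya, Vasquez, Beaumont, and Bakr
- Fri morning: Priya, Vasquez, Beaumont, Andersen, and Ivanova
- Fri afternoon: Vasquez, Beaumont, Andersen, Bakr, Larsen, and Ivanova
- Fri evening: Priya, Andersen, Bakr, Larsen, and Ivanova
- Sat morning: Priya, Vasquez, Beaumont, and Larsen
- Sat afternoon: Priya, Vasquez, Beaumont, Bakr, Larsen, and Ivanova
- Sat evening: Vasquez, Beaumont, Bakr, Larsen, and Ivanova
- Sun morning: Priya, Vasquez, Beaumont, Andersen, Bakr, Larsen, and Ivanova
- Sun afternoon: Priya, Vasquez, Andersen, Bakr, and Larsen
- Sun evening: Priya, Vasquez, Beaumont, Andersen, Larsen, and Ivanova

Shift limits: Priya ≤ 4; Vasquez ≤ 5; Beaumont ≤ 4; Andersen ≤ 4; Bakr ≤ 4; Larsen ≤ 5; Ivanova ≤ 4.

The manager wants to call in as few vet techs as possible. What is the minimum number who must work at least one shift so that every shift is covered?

11 slots to fill and no one can take more than 5, so at least ⌈11/5⌉ = 3 vet techs are needed.
Priya, Vasquez, and Beaumont alone can cover everything: Thu afternoon→Priya, Thu evening→Priya, Fri morning→Vasquez, Fri afternoon→Vasquez, Fri evening→Priya, Sat morning→Vasquez, Sat afternoon→Vasquez, Sat evening→Vasquez, Sun morning→Beaumont, Sun afternoon→Priya, Sun evening→Beaumont.

3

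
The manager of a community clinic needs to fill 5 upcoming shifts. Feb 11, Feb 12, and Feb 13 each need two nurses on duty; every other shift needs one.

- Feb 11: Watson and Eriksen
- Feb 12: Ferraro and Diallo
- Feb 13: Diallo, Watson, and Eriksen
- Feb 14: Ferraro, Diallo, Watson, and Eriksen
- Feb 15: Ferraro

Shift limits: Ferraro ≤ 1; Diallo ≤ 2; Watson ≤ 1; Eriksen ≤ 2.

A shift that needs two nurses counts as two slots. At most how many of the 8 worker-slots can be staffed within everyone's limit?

Total capacity across all nurses is 1+2+1+2 = 6, and 8 slots are needed, so at most 6 can be filled.
An assignment achieving 6: Feb 11→Watson+Eriksen, Feb 12→Diallo, Feb 13→Diallo+Eriksen, Feb 15→Ferraro.
Loads: Ferraro 1/1, Diallo 2/2, Watson 1/1, Eriksen 2/2.

6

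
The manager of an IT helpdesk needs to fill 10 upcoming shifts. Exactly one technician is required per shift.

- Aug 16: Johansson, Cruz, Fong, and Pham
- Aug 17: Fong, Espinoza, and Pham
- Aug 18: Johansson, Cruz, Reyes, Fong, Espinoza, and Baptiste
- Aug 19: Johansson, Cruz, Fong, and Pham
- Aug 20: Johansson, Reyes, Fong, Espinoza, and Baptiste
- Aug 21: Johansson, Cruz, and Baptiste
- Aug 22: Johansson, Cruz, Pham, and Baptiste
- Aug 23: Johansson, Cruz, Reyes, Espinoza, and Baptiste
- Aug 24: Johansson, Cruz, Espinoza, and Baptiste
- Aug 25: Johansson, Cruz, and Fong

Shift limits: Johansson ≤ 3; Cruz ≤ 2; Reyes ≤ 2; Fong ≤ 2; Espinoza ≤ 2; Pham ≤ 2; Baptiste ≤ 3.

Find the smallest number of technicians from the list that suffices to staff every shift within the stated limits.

10 slots to fill and no one can take more than 3, so at least ⌈10/3⌉ = 4 technicians are needed.
Johansson, Cruz, Fong, and Baptiste alone can cover everything: Aug 16→Johansson, Aug 17→Fong, Aug 18→Baptiste, Aug 19→Johansson, Aug 20→Johansson, Aug 21→Cruz, Aug 22→Cruz, Aug 23→Baptiste, Aug 24→Baptiste, Aug 25→Fong.

4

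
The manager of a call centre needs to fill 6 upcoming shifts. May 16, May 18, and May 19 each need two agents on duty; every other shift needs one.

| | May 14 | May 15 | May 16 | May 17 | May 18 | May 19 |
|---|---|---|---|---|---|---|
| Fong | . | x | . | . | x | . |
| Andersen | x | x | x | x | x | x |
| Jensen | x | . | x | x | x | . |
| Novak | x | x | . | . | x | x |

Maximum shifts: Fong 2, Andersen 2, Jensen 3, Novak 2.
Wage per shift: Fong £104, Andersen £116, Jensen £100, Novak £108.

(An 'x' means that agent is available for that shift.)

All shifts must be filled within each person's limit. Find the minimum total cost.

May 16 can only be covered by Andersen and Jensen, so that assignment is forced.
May 19 can only be covered by Andersen and Novak, so that assignment is forced.
Picking the cheapest available agent for each shift independently would cost £948, but that ignores the shift limits.
An optimal schedule: May 14→Jensen, May 15→Fong, May 16→Andersen+Jensen, May 17→Jensen, May 18→Fong+Novak, May 19→Andersen+Novak.
Total: 100 + 104 + 116 + 100 + 100 + 104 + 108 + 116 + 108 = £956.

£956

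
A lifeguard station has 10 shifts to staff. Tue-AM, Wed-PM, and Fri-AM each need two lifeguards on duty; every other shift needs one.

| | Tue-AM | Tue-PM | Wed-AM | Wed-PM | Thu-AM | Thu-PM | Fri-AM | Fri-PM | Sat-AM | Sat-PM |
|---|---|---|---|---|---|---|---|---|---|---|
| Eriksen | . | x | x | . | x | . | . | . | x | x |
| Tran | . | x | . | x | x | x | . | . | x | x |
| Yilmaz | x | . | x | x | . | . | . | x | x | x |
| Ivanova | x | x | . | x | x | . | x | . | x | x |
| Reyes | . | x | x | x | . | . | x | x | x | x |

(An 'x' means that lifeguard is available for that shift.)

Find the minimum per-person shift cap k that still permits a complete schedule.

With 5 lifeguards and 13 worker-slots to fill, someone must work at least ⌈13/5⌉ = 3 shifts, so k ≥ 3.
k = 3 works: Tue-AM→Yilmaz+Ivanova, Tue-PM→Eriksen, Wed-AM→Eriksen, Wed-PM→Yilmaz+Ivanova, Thu-AM→Eriksen, Thu-PM→Tran, Fri-AM→Ivanova+Reyes, Fri-PM→Yilmaz, Sat-AM→Tran, Sat-PM→Tran.
Loads: Eriksen 3, Tran 3, Yilmaz 3, Ivanova 3, Reyes 1 — all ≤ 3.

3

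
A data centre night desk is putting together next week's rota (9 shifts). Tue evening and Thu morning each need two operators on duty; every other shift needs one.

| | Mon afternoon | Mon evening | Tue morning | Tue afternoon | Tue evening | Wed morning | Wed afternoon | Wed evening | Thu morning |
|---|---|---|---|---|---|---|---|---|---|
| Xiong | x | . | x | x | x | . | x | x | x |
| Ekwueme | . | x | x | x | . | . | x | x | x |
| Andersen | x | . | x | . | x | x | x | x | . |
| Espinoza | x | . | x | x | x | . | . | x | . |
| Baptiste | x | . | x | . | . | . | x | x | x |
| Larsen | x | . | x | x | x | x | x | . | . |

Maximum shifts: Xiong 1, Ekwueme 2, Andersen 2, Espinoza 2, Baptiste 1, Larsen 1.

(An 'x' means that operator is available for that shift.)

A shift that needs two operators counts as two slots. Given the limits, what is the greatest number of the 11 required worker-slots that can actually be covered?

9

Total capacity across all operators is 1+2+2+2+1+1 = 9, and 11 slots are needed, so at most 9 can be filled.
An assignment achieving 9: Mon afternoon→Baptiste, Mon evening→Ekwueme, Tue afternoon→Espinoza, Tue evening→Andersen+Espinoza, Wed morning→Andersen, Wed afternoon→Larsen, Thu morning→Xiong+Ekwueme.
Loads: Xiong 1/1, Ekwueme 2/2, Andersen 2/2, Espinoza 2/2, Baptiste 1/1, Larsen 1/1.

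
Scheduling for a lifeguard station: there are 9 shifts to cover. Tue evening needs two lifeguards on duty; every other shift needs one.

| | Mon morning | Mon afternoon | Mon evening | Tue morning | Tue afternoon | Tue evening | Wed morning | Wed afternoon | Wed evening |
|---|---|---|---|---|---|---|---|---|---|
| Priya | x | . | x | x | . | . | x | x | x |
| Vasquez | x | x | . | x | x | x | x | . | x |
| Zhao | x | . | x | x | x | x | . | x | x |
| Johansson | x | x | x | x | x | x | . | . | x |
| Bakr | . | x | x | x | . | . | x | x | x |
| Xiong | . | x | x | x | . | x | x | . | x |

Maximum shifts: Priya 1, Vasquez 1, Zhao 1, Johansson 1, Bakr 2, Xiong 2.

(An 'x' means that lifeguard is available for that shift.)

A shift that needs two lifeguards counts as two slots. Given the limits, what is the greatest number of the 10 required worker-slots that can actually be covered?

Total capacity across all lifeguards is 1+1+1+1+2+2 = 8, and 10 slots are needed, so at most 8 can be filled.
An assignment achieving 8: Mon morning→Zhao, Mon afternoon→Johansson, Mon evening→Bakr, Tue morning→Xiong, Tue afternoon→Vasquez, Tue evening→Xiong, Wed morning→Bakr, Wed afternoon→Priya.
Loads: Priya 1/1, Vasquez 1/1, Zhao 1/1, Johansson 1/1, Bakr 2/2, Xiong 2/2.

8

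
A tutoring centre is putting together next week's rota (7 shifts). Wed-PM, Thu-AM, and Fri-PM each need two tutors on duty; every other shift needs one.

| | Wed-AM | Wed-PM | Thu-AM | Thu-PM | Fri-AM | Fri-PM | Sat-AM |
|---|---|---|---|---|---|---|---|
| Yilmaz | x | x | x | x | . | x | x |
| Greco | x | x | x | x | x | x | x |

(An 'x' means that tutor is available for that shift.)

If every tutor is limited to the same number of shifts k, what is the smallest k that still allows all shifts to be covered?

5

With 2 tutors and 10 worker-slots to fill, someone must work at least ⌈10/2⌉ = 5 shifts, so k ≥ 5.
k = 5 works: Wed-AM→Yilmaz, Wed-PM→Yilmaz+Greco, Thu-AM→Yilmaz+Greco, Thu-PM→Yilmaz, Fri-AM→Greco, Fri-PM→Yilmaz+Greco, Sat-AM→Greco.
Loads: Yilmaz 5, Greco 5 — all ≤ 5.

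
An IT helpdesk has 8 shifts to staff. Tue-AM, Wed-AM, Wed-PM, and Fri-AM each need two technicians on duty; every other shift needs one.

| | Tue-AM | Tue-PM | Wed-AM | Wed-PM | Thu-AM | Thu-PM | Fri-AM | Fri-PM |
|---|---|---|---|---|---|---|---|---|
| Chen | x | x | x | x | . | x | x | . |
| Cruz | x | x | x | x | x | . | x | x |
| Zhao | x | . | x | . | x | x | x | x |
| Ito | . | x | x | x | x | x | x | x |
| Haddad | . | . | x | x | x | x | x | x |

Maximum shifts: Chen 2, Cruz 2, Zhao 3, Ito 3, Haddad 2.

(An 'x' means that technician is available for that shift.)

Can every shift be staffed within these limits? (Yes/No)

One valid schedule: Tue-AM→Chen+Cruz, Tue-PM→Chen, Wed-AM→Zhao+Ito, Wed-PM→Ito+Haddad, Thu-AM→Cruz, Thu-PM→Zhao, Fri-AM→Ito+Haddad, Fri-PM→Zhao.
Loads: Chen 2/2, Cruz 2/2, Zhao 3/3, Ito 3/3, Haddad 2/2 — all within limits.

Yes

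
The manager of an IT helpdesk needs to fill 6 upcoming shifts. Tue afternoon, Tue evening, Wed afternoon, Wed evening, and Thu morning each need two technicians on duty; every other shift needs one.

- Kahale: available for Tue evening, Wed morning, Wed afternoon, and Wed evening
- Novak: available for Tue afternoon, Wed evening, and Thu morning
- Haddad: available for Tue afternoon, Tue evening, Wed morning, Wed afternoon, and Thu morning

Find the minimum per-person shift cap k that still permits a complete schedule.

4

With 3 technicians and 11 worker-slots to fill, someone must work at least ⌈11/3⌉ = 4 shifts, so k ≥ 4.
k = 4 works: Tue afternoon→Novak+Haddad, Tue evening→Kahale+Haddad, Wed morning→Kahale, Wed afternoon→Kahale+Haddad, Wed evening→Kahale+Novak, Thu morning→Novak+Haddad.
Loads: Kahale 4, Novak 3, Haddad 4 — all ≤ 4.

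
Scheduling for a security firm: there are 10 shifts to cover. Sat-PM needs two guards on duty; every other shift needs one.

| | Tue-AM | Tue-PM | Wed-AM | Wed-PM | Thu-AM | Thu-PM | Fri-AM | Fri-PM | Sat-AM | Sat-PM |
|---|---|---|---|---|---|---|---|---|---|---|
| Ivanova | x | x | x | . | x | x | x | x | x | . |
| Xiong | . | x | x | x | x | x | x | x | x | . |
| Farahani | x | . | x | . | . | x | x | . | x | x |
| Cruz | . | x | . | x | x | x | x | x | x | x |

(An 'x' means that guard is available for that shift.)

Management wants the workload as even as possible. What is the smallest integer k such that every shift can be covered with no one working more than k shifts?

3

With 4 guards and 11 worker-slots to fill, someone must work at least ⌈11/4⌉ = 3 shifts, so k ≥ 3.
k = 3 works: Tue-AM→Ivanova, Tue-PM→Ivanova, Wed-AM→Ivanova, Wed-PM→Xiong, Thu-AM→Xiong, Thu-PM→Farahani, Fri-AM→Farahani, Fri-PM→Xiong, Sat-AM→Cruz, Sat-PM→Farahani+Cruz.
Loads: Ivanova 3, Xiong 3, Farahani 3, Cruz 2 — all ≤ 3.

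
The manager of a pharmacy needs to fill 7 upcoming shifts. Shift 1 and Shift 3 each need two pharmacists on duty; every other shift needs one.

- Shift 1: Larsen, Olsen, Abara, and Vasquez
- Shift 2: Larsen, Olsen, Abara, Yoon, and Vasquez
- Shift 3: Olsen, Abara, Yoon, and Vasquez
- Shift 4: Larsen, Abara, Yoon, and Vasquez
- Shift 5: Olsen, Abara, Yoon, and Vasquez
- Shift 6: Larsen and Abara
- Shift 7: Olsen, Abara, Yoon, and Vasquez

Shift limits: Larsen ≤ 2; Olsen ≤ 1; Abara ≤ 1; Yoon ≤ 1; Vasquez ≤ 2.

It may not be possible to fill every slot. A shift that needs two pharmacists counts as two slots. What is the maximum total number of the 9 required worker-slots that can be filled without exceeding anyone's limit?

7

Total capacity across all pharmacists is 2+1+1+1+2 = 7, and 9 slots are needed, so at most 7 can be filled.
An assignment achieving 7: Shift 1→Larsen+Olsen, Shift 3→Abara+Yoon, Shift 4→Vasquez, Shift 5→Vasquez, Shift 6→Larsen.
Loads: Larsen 2/2, Olsen 1/1, Abara 1/1, Yoon 1/1, Vasquez 2/2.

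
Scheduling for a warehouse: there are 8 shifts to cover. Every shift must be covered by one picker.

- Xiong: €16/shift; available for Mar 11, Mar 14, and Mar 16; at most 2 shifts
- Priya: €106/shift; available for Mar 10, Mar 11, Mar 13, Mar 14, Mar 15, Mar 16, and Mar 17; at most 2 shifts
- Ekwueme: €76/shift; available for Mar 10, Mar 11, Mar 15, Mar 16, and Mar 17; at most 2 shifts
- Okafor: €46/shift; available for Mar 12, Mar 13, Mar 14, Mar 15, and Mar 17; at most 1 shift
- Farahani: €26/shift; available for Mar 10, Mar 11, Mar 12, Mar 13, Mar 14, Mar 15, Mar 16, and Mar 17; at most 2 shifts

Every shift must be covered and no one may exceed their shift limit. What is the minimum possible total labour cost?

€388

Picking the cheapest available picker for each shift independently would cost €178, but that ignores the shift limits.
An optimal schedule: Mar 10→Farahani, Mar 11→Xiong, Mar 12→Farahani, Mar 13→Okafor, Mar 14→Xiong, Mar 15→Ekwueme, Mar 16→Ekwueme, Mar 17→Priya.
Total: 26 + 16 + 26 + 46 + 16 + 76 + 76 + 106 = €388.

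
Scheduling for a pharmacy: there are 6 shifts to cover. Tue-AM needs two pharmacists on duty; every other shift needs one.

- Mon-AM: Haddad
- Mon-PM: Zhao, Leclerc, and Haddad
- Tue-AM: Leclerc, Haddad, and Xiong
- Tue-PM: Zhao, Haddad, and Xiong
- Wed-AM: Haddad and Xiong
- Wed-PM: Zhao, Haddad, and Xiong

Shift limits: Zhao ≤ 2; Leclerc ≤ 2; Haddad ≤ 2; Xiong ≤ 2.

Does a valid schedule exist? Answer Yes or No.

Yes

Mon-AM can only be covered by Haddad, so that assignment is forced.
One valid schedule: Mon-AM→Haddad, Mon-PM→Zhao, Tue-AM→Leclerc+Xiong, Tue-PM→Zhao, Wed-AM→Haddad, Wed-PM→Xiong.
Loads: Zhao 2/2, Leclerc 1/2, Haddad 2/2, Xiong 2/2 — all within limits.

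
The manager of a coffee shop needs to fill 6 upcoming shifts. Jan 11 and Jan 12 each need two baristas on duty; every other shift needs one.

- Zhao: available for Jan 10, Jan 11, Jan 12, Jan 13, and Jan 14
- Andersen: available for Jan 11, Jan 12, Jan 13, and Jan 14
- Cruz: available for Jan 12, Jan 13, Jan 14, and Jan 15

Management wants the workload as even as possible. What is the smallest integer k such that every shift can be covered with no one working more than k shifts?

With 3 baristas and 8 worker-slots to fill, someone must work at least ⌈8/3⌉ = 3 shifts, so k ≥ 3.
k = 3 works: Jan 10→Zhao, Jan 11→Zhao+Andersen, Jan 12→Zhao+Andersen, Jan 13→Andersen, Jan 14→Cruz, Jan 15→Cruz.
Loads: Zhao 3, Andersen 3, Cruz 2 — all ≤ 3.

3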